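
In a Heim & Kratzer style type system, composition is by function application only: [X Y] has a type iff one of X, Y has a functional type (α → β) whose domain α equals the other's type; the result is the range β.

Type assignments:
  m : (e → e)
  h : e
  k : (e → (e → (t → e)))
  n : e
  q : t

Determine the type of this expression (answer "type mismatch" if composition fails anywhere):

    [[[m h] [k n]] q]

e

[m h]: m is (e → e), h is e; result e.
[k n]: k is (e → (e → (t → e))), n is e; result (e → (t → e)).
[[m h] [k n]]: [k n] is (e → (t → e)), [m h] is e; result (t → e).
[[[m h] [k n]] q]: [[m h] [k n]] is (t → e), q is t; result e.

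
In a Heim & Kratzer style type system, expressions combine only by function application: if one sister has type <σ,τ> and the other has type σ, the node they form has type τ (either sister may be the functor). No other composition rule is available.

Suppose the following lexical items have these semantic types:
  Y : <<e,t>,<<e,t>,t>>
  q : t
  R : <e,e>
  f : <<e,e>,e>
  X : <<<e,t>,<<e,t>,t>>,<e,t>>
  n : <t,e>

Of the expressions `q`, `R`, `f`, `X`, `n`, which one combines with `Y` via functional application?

q : t — neither side's domain matches the other.
R : <e,e> — neither side's domain matches the other.
f : <<e,e>,e> — neither side's domain matches the other.
X — combines: X : <<<e,t>,<<e,t>,t>>,<e,t>> takes Y : <<e,t>,<<e,t>,t>> as argument, giving <e,t>.
n : <t,e> — neither side's domain matches the other.

X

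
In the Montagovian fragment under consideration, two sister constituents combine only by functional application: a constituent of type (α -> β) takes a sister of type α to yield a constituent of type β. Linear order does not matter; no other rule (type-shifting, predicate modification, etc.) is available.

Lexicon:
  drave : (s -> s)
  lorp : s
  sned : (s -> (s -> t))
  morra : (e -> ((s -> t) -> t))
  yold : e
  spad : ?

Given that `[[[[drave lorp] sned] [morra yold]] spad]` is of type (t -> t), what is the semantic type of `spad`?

(t -> (t -> t))

At [[[[drave lorp] sned] [morra yold]] spad] (required: (t -> t)): [[[drave lorp] sned] [morra yold]] is t, which is not a function with range (t -> t); hence spad is the functor — type (t -> (t -> t)).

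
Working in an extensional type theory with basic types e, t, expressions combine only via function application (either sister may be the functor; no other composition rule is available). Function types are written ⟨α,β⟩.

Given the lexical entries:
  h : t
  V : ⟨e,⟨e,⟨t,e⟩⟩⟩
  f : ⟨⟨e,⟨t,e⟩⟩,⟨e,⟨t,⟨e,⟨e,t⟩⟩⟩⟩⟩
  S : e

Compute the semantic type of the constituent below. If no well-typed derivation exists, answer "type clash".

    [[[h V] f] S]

type clash

[h V]: t and ⟨e,⟨e,⟨t,e⟩⟩⟩ cannot combine by function application — type clash.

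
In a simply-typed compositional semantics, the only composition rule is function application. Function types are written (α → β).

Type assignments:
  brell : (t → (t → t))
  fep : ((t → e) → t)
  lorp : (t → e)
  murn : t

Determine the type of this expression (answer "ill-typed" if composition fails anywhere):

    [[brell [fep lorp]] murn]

[fep lorp] — fep of type ((t → e) → t) combines with lorp of type (t → e): type t.
[brell [fep lorp]] — brell of type (t → (t → t)) combines with [fep lorp] of type t: type (t → t).
[[brell [fep lorp]] murn] — [brell [fep lorp]] of type (t → t) combines with murn of type t: type t.

t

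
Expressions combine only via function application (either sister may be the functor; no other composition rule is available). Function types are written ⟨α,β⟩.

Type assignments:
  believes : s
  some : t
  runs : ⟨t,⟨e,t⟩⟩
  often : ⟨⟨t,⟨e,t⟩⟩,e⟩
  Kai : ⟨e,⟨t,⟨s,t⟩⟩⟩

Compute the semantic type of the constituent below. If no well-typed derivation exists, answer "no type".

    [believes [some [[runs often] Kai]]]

t

At [runs often], often : ⟨⟨t,⟨e,t⟩⟩,e⟩ takes runs : ⟨t,⟨e,t⟩⟩, giving e.
At [[runs often] Kai], Kai : ⟨e,⟨t,⟨s,t⟩⟩⟩ takes [runs often] : e, giving ⟨t,⟨s,t⟩⟩.
At [some [[runs often] Kai]], [[runs often] Kai] : ⟨t,⟨s,t⟩⟩ takes some : t, giving ⟨s,t⟩.
At [believes [some [[runs often] Kai]]], [some [[runs often] Kai]] : ⟨s,t⟩ takes believes : s, giving t.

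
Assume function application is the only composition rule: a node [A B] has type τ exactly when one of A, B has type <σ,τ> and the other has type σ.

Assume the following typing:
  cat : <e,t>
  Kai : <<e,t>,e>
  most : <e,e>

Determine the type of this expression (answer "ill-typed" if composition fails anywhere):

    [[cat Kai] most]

e

[cat Kai]: <<e,t>,e> applied to <e,t> yields e.
[[cat Kai] most]: <e,e> applied to e yields e.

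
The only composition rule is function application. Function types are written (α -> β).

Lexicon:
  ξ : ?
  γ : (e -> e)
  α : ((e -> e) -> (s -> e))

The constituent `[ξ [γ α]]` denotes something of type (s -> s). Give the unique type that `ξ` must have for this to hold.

((s -> e) -> (s -> s))

For [ξ [γ α]] to have type (s -> s) with [γ α] of type (s -> e), ξ must be the function: ξ : ((s -> e) -> (s -> s)).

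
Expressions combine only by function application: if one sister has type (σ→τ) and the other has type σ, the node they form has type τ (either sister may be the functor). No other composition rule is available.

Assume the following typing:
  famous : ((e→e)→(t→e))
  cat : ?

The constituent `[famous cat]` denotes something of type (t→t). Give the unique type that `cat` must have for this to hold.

For [famous cat] to have type (t→t) with famous of type ((e→e)→(t→e)), cat must be the function: cat : (((e→e)→(t→e))→(t→t)).

(((e→e)→(t→e))→(t→t))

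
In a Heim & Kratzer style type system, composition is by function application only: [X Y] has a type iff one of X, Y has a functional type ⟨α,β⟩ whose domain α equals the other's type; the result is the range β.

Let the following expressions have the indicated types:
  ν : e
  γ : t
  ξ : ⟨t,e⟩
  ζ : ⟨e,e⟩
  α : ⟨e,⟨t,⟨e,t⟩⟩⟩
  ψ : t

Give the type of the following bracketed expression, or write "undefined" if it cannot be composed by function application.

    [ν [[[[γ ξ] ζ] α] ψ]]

t

[γ ξ]: functor ξ : ⟨t,e⟩, argument γ : t; result e.
[[γ ξ] ζ]: functor ζ : ⟨e,e⟩, argument [γ ξ] : e; result e.
[[[γ ξ] ζ] α]: functor α : ⟨e,⟨t,⟨e,t⟩⟩⟩, argument [[γ ξ] ζ] : e; result ⟨t,⟨e,t⟩⟩.
[[[[γ ξ] ζ] α] ψ]: functor [[[γ ξ] ζ] α] : ⟨t,⟨e,t⟩⟩, argument ψ : t; result ⟨e,t⟩.
[ν [[[[γ ξ] ζ] α] ψ]]: functor [[[[γ ξ] ζ] α] ψ] : ⟨e,t⟩, argument ν : e; result t.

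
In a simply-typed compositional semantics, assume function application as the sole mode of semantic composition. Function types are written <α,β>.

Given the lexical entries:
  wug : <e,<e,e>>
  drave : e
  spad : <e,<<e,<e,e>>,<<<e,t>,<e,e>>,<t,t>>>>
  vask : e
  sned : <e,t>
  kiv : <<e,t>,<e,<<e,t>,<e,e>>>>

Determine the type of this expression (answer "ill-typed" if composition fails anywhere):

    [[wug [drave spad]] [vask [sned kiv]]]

<t,t>

[drave spad]: spad is <e,<<e,<e,e>>,<<<e,t>,<e,e>>,<t,t>>>>, drave is e; result <<e,<e,e>>,<<<e,t>,<e,e>>,<t,t>>>.
[wug [drave spad]]: [drave spad] is <<e,<e,e>>,<<<e,t>,<e,e>>,<t,t>>>, wug is <e,<e,e>>; result <<<e,t>,<e,e>>,<t,t>>.
[sned kiv]: kiv is <<e,t>,<e,<<e,t>,<e,e>>>>, sned is <e,t>; result <e,<<e,t>,<e,e>>>.
[vask [sned kiv]]: [sned kiv] is <e,<<e,t>,<e,e>>>, vask is e; result <<e,t>,<e,e>>.
[[wug [drave spad]] [vask [sned kiv]]]: [wug [drave spad]] is <<<e,t>,<e,e>>,<t,t>>, [vask [sned kiv]] is <<e,t>,<e,e>>; result <t,t>.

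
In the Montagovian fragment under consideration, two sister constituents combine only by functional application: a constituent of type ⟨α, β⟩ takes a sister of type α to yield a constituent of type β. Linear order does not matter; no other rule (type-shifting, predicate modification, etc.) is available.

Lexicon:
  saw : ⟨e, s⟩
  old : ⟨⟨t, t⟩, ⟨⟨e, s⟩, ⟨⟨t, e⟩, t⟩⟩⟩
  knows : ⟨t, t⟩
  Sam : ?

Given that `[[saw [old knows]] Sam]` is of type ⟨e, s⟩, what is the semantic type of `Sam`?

⟨⟨⟨t, e⟩, t⟩, ⟨e, s⟩⟩

[[saw [old knows]] Sam] is required to be ⟨e, s⟩. [saw [old knows]] : ⟨⟨t, e⟩, t⟩ cannot yield ⟨e, s⟩ as functor, so Sam : ⟨⟨⟨t, e⟩, t⟩, ⟨e, s⟩⟩.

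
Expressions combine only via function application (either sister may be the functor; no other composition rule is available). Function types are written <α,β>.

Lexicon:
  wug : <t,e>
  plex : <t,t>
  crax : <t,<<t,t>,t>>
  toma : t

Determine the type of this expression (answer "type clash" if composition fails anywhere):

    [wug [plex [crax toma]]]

e

[crax toma]: crax is <t,<<t,t>,t>>, toma is t; result <<t,t>,t>.
[plex [crax toma]]: [crax toma] is <<t,t>,t>, plex is <t,t>; result t.
[wug [plex [crax toma]]]: wug is <t,e>, [plex [crax toma]] is t; result e.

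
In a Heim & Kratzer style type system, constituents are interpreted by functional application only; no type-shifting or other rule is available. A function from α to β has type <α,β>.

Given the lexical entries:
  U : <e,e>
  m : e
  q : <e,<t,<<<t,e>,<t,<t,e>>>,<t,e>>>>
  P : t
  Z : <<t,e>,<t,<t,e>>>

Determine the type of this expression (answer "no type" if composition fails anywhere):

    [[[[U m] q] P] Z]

<t,e>

[U m]: functor U : <e,e>, argument m : e; result e.
[[U m] q]: functor q : <e,<t,<<<t,e>,<t,<t,e>>>,<t,e>>>>, argument [U m] : e; result <t,<<<t,e>,<t,<t,e>>>,<t,e>>>.
[[[U m] q] P]: functor [[U m] q] : <t,<<<t,e>,<t,<t,e>>>,<t,e>>>, argument P : t; result <<<t,e>,<t,<t,e>>>,<t,e>>.
[[[[U m] q] P] Z]: functor [[[U m] q] P] : <<<t,e>,<t,<t,e>>>,<t,e>>, argument Z : <<t,e>,<t,<t,e>>>; result <t,e>.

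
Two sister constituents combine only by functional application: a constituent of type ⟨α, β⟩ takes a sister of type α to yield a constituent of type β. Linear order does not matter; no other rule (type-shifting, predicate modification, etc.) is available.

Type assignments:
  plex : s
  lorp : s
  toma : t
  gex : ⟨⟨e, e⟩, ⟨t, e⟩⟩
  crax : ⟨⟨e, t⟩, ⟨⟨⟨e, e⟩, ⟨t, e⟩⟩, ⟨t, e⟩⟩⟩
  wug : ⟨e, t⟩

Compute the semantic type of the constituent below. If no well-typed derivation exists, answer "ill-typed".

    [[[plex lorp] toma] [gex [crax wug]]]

[plex lorp]: s and s cannot combine by function application — type clash.

ill-typed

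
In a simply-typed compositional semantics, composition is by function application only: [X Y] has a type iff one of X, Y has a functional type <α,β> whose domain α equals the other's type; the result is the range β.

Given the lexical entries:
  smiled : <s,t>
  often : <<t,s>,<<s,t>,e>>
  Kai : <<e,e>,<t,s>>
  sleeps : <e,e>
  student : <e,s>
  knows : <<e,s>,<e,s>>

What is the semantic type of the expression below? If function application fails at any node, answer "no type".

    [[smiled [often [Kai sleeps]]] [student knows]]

s

At [Kai sleeps], Kai : <<e,e>,<t,s>> takes sleeps : <e,e>, giving <t,s>.
At [often [Kai sleeps]], often : <<t,s>,<<s,t>,e>> takes [Kai sleeps] : <t,s>, giving <<s,t>,e>.
At [smiled [often [Kai sleeps]]], [often [Kai sleeps]] : <<s,t>,e> takes smiled : <s,t>, giving e.
At [student knows], knows : <<e,s>,<e,s>> takes student : <e,s>, giving <e,s>.
At [[smiled [often [Kai sleeps]]] [student knows]], [student knows] : <e,s> takes [smiled [often [Kai sleeps]]] : e, giving s.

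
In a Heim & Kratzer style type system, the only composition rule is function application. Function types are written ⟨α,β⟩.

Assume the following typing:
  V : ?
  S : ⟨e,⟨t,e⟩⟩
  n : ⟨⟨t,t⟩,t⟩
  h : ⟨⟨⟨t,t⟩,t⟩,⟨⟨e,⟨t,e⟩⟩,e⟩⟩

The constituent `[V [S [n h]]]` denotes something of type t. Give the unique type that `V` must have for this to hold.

[V [S [n h]]] must have type t. The sister [S [n h]] has type e; that is not a function onto t, so V must be the functor, of type ⟨e,t⟩.

⟨e,t⟩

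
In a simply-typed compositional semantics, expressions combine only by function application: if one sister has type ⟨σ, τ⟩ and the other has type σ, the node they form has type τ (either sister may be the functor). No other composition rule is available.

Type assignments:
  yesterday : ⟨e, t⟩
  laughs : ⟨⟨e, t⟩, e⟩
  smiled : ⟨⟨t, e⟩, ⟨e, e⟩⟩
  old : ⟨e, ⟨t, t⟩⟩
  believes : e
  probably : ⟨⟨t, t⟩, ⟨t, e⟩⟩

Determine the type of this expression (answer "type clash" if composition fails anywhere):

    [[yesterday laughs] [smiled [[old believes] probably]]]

e

[yesterday laughs]: ⟨⟨e, t⟩, e⟩ applied to ⟨e, t⟩ yields e.
[old believes]: ⟨e, ⟨t, t⟩⟩ applied to e yields ⟨t, t⟩.
[[old believes] probably]: ⟨⟨t, t⟩, ⟨t, e⟩⟩ applied to ⟨t, t⟩ yields ⟨t, e⟩.
[smiled [[old believes] probably]]: ⟨⟨t, e⟩, ⟨e, e⟩⟩ applied to ⟨t, e⟩ yields ⟨e, e⟩.
[[yesterday laughs] [smiled [[old believes] probably]]]: ⟨e, e⟩ applied to e yields e.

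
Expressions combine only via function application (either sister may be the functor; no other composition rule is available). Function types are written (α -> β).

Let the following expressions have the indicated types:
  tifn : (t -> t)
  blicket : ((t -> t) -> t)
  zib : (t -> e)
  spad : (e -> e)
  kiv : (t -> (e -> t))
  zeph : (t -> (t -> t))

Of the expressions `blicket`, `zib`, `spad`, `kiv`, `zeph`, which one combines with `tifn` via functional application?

blicket — combines: blicket : ((t -> t) -> t) takes tifn : (t -> t) as argument, giving t.
zib : (t -> e) — no; tifn wants t, and zib wants t.
spad : (e -> e) — no; tifn wants t, and spad wants e.
kiv : (t -> (e -> t)) — no; tifn wants t, and kiv wants t.
zeph : (t -> (t -> t)) — no; tifn wants t, and zeph wants t.

blicket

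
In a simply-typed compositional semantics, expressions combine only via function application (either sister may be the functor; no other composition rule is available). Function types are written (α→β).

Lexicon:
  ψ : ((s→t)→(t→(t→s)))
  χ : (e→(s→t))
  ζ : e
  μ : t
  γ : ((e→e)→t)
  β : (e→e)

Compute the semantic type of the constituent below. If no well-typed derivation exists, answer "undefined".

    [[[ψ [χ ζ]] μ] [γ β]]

s

[χ ζ]: (e→(s→t)) applied to e yields (s→t).
[ψ [χ ζ]]: ((s→t)→(t→(t→s))) applied to (s→t) yields (t→(t→s)).
[[ψ [χ ζ]] μ]: (t→(t→s)) applied to t yields (t→s).
[γ β]: ((e→e)→t) applied to (e→e) yields t.
[[[ψ [χ ζ]] μ] [γ β]]: (t→s) applied to t yields s.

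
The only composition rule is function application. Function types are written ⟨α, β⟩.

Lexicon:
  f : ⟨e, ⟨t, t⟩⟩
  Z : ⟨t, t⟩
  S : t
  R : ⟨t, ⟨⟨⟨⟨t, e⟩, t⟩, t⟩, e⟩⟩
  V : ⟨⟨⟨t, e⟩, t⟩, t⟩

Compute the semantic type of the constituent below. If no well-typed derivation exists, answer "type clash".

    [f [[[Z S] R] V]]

[Z S] — Z of type ⟨t, t⟩ combines with S of type t: type t.
[[Z S] R] — R of type ⟨t, ⟨⟨⟨⟨t, e⟩, t⟩, t⟩, e⟩⟩ combines with [Z S] of type t: type ⟨⟨⟨⟨t, e⟩, t⟩, t⟩, e⟩.
[[[Z S] R] V] — [[Z S] R] of type ⟨⟨⟨⟨t, e⟩, t⟩, t⟩, e⟩ combines with V of type ⟨⟨⟨t, e⟩, t⟩, t⟩: type e.
[f [[[Z S] R] V]] — f of type ⟨e, ⟨t, t⟩⟩ combines with [[[Z S] R] V] of type e: type ⟨t, t⟩.

⟨t, t⟩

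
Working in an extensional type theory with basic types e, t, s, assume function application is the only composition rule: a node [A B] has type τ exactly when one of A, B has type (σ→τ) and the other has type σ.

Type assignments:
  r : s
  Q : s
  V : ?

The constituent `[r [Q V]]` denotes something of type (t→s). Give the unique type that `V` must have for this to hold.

At [r [Q V]] (required: (t→s)): r is s, which is not a function with range (t→s); hence [Q V] is the functor — type (s→(t→s)).
At [Q V] (required: (s→(t→s))): Q is s, which is not a function with range (s→(t→s)); hence V is the functor — type (s→(s→(t→s))).

(s→(s→(t→s)))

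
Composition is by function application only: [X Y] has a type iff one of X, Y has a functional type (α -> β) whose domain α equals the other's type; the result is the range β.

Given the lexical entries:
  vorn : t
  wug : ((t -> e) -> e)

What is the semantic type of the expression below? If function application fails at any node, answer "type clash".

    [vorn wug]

At [vorn wug]: neither t nor ((t -> e) -> e) can take the other as argument; the node is ill-typed.

type clash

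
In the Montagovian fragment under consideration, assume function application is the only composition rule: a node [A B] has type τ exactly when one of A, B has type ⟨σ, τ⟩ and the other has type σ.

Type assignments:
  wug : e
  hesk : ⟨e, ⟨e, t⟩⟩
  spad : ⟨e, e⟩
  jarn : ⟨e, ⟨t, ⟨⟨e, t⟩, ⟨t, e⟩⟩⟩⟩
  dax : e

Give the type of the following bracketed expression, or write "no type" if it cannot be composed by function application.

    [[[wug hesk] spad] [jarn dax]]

[wug hesk]: functor hesk : ⟨e, ⟨e, t⟩⟩, argument wug : e; result ⟨e, t⟩.
[[wug hesk] spad]: ⟨e, t⟩ with ⟨e, e⟩ — neither is a function whose domain matches the other; composition fails here.

no type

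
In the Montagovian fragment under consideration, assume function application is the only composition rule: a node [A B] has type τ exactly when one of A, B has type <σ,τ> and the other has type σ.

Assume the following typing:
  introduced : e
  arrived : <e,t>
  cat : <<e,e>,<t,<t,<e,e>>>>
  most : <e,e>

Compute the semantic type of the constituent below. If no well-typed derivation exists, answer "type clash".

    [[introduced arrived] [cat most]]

At [introduced arrived], arrived : <e,t> takes introduced : e, giving t.
At [cat most], cat : <<e,e>,<t,<t,<e,e>>>> takes most : <e,e>, giving <t,<t,<e,e>>>.
At [[introduced arrived] [cat most]], [cat most] : <t,<t,<e,e>>> takes [introduced arrived] : t, giving <t,<e,e>>.

<t,<e,e>>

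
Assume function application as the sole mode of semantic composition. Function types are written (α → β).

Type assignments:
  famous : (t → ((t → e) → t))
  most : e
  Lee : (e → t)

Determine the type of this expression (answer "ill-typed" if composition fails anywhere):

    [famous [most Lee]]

[most Lee] — Lee of type (e → t) combines with most of type e: type t.
[famous [most Lee]] — famous of type (t → ((t → e) → t)) combines with [most Lee] of type t: type ((t → e) → t).

((t → e) → t)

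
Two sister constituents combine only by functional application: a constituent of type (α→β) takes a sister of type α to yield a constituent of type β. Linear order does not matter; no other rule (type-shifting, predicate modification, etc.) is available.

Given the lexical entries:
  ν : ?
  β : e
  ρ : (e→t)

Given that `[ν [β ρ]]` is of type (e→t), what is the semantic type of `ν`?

[ν [β ρ]] must have type (e→t). The sister [β ρ] has type t; that is not a function onto (e→t), so ν must be the functor, of type (t→(e→t)).

(t→(e→t))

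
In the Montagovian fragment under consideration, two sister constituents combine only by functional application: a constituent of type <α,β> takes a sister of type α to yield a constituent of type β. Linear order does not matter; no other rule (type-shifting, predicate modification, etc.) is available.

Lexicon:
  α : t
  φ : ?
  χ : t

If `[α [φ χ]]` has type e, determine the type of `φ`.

At [α [φ χ]] (required: e): α is t, which is not a function with range e; hence [φ χ] is the functor — type <t,e>.
At [φ χ] (required: <t,e>): χ is t, which is not a function with range <t,e>; hence φ is the functor — type <t,<t,e>>.

<t,<t,e>>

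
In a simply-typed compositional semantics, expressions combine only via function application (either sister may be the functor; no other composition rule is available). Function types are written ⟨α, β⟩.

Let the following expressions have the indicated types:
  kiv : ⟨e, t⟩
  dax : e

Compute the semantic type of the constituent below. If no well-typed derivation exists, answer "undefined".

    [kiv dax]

At [kiv dax], kiv : ⟨e, t⟩ takes dax : e, giving t.

t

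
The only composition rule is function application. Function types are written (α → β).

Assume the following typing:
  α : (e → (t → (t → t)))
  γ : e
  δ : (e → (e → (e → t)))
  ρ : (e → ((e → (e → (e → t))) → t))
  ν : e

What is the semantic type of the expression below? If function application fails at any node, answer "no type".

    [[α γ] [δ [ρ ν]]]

(t → t)

[α γ] — α of type (e → (t → (t → t))) combines with γ of type e: type (t → (t → t)).
[ρ ν] — ρ of type (e → ((e → (e → (e → t))) → t)) combines with ν of type e: type ((e → (e → (e → t))) → t).
[δ [ρ ν]] — [ρ ν] of type ((e → (e → (e → t))) → t) combines with δ of type (e → (e → (e → t))): type t.
[[α γ] [δ [ρ ν]]] — [α γ] of type (t → (t → t)) combines with [δ [ρ ν]] of type t: type (t → t).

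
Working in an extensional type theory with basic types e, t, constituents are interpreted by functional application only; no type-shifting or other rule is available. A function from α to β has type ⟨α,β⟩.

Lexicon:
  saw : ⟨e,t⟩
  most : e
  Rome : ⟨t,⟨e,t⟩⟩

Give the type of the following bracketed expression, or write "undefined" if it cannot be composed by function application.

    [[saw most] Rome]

[saw most] — saw of type ⟨e,t⟩ combines with most of type e: type t.
[[saw most] Rome] — Rome of type ⟨t,⟨e,t⟩⟩ combines with [saw most] of type t: type ⟨e,t⟩.

⟨e,t⟩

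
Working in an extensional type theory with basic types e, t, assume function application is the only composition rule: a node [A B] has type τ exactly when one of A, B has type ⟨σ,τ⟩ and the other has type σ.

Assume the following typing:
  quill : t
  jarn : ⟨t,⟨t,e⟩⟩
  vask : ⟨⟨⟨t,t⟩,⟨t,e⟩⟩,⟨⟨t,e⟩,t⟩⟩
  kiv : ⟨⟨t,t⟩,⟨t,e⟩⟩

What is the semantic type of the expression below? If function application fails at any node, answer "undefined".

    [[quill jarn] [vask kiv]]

t

[quill jarn] — jarn of type ⟨t,⟨t,e⟩⟩ combines with quill of type t: type ⟨t,e⟩.
[vask kiv] — vask of type ⟨⟨⟨t,t⟩,⟨t,e⟩⟩,⟨⟨t,e⟩,t⟩⟩ combines with kiv of type ⟨⟨t,t⟩,⟨t,e⟩⟩: type ⟨⟨t,e⟩,t⟩.
[[quill jarn] [vask kiv]] — [vask kiv] of type ⟨⟨t,e⟩,t⟩ combines with [quill jarn] of type ⟨t,e⟩: type t.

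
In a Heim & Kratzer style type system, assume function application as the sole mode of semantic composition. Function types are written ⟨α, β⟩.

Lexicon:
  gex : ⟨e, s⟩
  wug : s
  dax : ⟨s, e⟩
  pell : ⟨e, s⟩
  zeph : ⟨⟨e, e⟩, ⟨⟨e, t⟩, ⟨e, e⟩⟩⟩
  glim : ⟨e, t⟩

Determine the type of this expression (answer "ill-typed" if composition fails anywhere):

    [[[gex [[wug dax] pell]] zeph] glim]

At [wug dax], dax : ⟨s, e⟩ takes wug : s, giving e.
At [[wug dax] pell], pell : ⟨e, s⟩ takes [wug dax] : e, giving s.
[gex [[wug dax] pell]]: ⟨e, s⟩ with s — neither is a function whose domain matches the other; composition fails here.

ill-typed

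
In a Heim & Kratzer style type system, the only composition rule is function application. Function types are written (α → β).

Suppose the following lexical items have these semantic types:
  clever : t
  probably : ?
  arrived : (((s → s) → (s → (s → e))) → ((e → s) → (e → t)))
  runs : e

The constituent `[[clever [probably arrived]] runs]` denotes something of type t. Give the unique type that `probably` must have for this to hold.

((((s → s) → (s → (s → e))) → ((e → s) → (e → t))) → (t → (e → t)))

[[clever [probably arrived]] runs] is required to be t. runs : e cannot yield t as functor, so [clever [probably arrived]] : (e → t).
[clever [probably arrived]] is required to be (e → t). clever : t cannot yield (e → t) as functor, so [probably arrived] : (t → (e → t)).
[probably arrived] is required to be (t → (e → t)). arrived : (((s → s) → (s → (s → e))) → ((e → s) → (e → t))) cannot yield (t → (e → t)) as functor, so probably : ((((s → s) → (s → (s → e))) → ((e → s) → (e → t))) → (t → (e → t))).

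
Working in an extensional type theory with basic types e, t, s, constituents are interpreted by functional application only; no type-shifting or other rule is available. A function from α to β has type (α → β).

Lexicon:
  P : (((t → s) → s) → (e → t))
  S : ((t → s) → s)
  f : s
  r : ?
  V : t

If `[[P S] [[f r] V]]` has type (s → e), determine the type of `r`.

(s → (t → ((e → t) → (s → e))))

For [[P S] [[f r] V]] to have type (s → e) with [P S] of type (e → t), [[f r] V] must be the function: [[f r] V] : ((e → t) → (s → e)).
For [[f r] V] to have type ((e → t) → (s → e)) with V of type t, [f r] must be the function: [f r] : (t → ((e → t) → (s → e))).
For [f r] to have type (t → ((e → t) → (s → e))) with f of type s, r must be the function: r : (s → (t → ((e → t) → (s → e)))).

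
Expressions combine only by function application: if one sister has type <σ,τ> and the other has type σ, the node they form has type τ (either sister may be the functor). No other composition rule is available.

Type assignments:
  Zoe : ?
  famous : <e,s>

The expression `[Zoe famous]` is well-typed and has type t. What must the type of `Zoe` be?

<<e,s>,t>

[Zoe famous] is required to be t. famous : <e,s> cannot yield t as functor, so Zoe : <<e,s>,t>.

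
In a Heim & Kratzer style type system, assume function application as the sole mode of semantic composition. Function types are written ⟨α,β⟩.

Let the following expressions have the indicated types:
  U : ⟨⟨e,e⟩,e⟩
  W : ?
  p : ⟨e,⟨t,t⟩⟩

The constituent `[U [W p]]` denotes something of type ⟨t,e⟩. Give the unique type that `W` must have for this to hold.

[U [W p]] is required to be ⟨t,e⟩. U : ⟨⟨e,e⟩,e⟩ cannot yield ⟨t,e⟩ as functor, so [W p] : ⟨⟨⟨e,e⟩,e⟩,⟨t,e⟩⟩.
[W p] is required to be ⟨⟨⟨e,e⟩,e⟩,⟨t,e⟩⟩. p : ⟨e,⟨t,t⟩⟩ cannot yield ⟨⟨⟨e,e⟩,e⟩,⟨t,e⟩⟩ as functor, so W : ⟨⟨e,⟨t,t⟩⟩,⟨⟨⟨e,e⟩,e⟩,⟨t,e⟩⟩⟩.

⟨⟨e,⟨t,t⟩⟩,⟨⟨⟨e,e⟩,e⟩,⟨t,e⟩⟩⟩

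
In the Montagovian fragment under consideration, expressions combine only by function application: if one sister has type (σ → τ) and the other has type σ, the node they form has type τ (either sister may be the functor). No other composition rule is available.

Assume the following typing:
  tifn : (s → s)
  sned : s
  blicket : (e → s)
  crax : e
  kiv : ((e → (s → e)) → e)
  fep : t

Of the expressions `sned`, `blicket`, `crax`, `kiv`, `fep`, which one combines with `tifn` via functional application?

sned

sned — combines: tifn : (s → s) takes sned : s as argument, giving s.
blicket : (e → s) — neither side's domain matches the other.
crax : e — neither side's domain matches the other.
kiv : ((e → (s → e)) → e) — neither side's domain matches the other.
fep : t — neither side's domain matches the other.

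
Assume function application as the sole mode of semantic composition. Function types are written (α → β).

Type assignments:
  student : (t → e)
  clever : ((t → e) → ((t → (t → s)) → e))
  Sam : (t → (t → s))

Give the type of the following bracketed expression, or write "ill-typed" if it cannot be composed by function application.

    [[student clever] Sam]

e

[student clever]: clever is ((t → e) → ((t → (t → s)) → e)), student is (t → e); result ((t → (t → s)) → e).
[[student clever] Sam]: [student clever] is ((t → (t → s)) → e), Sam is (t → (t → s)); result e.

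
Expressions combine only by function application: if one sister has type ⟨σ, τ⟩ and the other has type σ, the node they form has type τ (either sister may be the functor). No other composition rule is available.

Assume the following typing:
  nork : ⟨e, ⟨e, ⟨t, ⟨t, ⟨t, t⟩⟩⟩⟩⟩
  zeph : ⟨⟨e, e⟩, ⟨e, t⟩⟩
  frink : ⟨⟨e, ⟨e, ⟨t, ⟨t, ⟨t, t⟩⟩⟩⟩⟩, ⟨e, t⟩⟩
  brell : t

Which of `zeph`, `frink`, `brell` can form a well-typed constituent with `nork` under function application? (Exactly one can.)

zeph : ⟨⟨e, e⟩, ⟨e, t⟩⟩ — nork needs e; zeph needs ⟨e, e⟩; neither fits.
frink — combines: frink : ⟨⟨e, ⟨e, ⟨t, ⟨t, ⟨t, t⟩⟩⟩⟩⟩, ⟨e, t⟩⟩ takes nork : ⟨e, ⟨e, ⟨t, ⟨t, ⟨t, t⟩⟩⟩⟩⟩ as argument, giving ⟨e, t⟩.
brell : t — nork needs e; brell needs nothing (atomic); neither fits.

frink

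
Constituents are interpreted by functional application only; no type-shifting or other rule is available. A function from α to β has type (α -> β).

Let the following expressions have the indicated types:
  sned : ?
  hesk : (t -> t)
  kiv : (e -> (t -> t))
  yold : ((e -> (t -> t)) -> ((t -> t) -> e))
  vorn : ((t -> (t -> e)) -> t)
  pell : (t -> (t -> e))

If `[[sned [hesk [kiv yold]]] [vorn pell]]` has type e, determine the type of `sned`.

(e -> (t -> e))

At [[sned [hesk [kiv yold]]] [vorn pell]] (required: e): [vorn pell] is t, which is not a function with range e; hence [sned [hesk [kiv yold]]] is the functor — type (t -> e).
At [sned [hesk [kiv yold]]] (required: (t -> e)): [hesk [kiv yold]] is e, which is not a function with range (t -> e); hence sned is the functor — type (e -> (t -> e)).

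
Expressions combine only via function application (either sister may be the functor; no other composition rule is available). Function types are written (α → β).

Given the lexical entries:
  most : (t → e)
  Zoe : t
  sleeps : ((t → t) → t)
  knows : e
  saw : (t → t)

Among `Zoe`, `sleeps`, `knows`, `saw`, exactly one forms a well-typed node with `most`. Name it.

Zoe — combines: most : (t → e) takes Zoe : t as argument, giving e.
sleeps : ((t → t) → t) — neither side's domain matches the other.
knows : e — neither side's domain matches the other.
saw : (t → t) — neither side's domain matches the other.

Zoe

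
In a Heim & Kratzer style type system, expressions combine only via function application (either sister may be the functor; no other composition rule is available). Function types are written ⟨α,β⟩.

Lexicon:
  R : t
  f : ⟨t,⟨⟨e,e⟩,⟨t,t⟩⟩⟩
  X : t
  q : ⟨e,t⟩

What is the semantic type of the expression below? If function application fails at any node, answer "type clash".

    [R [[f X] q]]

At [f X], f : ⟨t,⟨⟨e,e⟩,⟨t,t⟩⟩⟩ takes X : t, giving ⟨⟨e,e⟩,⟨t,t⟩⟩.
[[f X] q]: ⟨⟨e,e⟩,⟨t,t⟩⟩ and ⟨e,t⟩ cannot combine by function application — type clash.

type clash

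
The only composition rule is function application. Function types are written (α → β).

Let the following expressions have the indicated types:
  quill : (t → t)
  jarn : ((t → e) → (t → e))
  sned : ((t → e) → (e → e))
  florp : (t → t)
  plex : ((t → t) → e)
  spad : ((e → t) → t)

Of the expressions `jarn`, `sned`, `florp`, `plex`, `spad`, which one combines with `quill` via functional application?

plex

jarn : ((t → e) → (t → e)) — quill needs t; jarn needs (t → e); neither fits.
sned : ((t → e) → (e → e)) — quill needs t; sned needs (t → e); neither fits.
florp : (t → t) — quill needs t; florp needs t; neither fits.
plex — combines: plex : ((t → t) → e) takes quill : (t → t) as argument, giving e.
spad : ((e → t) → t) — quill needs t; spad needs (e → t); neither fits.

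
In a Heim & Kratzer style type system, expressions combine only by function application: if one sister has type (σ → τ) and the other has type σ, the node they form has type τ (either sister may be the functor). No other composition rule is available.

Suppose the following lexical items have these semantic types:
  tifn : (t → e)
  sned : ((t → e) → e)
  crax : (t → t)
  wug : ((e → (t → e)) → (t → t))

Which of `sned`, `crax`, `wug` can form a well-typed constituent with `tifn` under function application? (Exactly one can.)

sned — combines: sned : ((t → e) → e) takes tifn : (t → e) as argument, giving e.
crax : (t → t) — no; tifn wants t, and crax wants t.
wug : ((e → (t → e)) → (t → t)) — no; tifn wants t, and wug wants (e → (t → e)).

sned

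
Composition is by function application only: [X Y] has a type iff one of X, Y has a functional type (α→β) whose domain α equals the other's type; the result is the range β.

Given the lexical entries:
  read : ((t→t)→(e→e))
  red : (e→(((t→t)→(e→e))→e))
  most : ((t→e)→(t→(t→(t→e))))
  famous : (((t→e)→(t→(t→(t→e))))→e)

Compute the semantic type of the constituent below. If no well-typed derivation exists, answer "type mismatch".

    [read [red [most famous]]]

At [most famous], famous : (((t→e)→(t→(t→(t→e))))→e) takes most : ((t→e)→(t→(t→(t→e)))), giving e.
At [red [most famous]], red : (e→(((t→t)→(e→e))→e)) takes [most famous] : e, giving (((t→t)→(e→e))→e).
At [read [red [most famous]]], [red [most famous]] : (((t→t)→(e→e))→e) takes read : ((t→t)→(e→e)), giving e.

e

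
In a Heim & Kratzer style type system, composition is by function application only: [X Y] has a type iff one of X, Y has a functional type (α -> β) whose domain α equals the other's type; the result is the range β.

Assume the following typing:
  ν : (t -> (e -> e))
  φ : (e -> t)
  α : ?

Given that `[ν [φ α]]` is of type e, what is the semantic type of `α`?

((e -> t) -> ((t -> (e -> e)) -> e))

[ν [φ α]] must have type e. The sister ν has type (t -> (e -> e)); that is not a function onto e, so [φ α] must be the functor, of type ((t -> (e -> e)) -> e).
[φ α] must have type ((t -> (e -> e)) -> e). The sister φ has type (e -> t); that is not a function onto ((t -> (e -> e)) -> e), so α must be the functor, of type ((e -> t) -> ((t -> (e -> e)) -> e)).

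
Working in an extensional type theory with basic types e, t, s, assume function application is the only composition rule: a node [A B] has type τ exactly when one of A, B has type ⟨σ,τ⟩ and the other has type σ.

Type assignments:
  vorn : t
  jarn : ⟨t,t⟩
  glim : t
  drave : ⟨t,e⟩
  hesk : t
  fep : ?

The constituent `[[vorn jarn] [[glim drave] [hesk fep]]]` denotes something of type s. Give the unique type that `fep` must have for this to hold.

⟨t,⟨e,⟨t,s⟩⟩⟩

At [[vorn jarn] [[glim drave] [hesk fep]]] (required: s): [vorn jarn] is t, which is not a function with range s; hence [[glim drave] [hesk fep]] is the functor — type ⟨t,s⟩.
At [[glim drave] [hesk fep]] (required: ⟨t,s⟩): [glim drave] is e, which is not a function with range ⟨t,s⟩; hence [hesk fep] is the functor — type ⟨e,⟨t,s⟩⟩.
At [hesk fep] (required: ⟨e,⟨t,s⟩⟩): hesk is t, which is not a function with range ⟨e,⟨t,s⟩⟩; hence fep is the functor — type ⟨t,⟨e,⟨t,s⟩⟩⟩.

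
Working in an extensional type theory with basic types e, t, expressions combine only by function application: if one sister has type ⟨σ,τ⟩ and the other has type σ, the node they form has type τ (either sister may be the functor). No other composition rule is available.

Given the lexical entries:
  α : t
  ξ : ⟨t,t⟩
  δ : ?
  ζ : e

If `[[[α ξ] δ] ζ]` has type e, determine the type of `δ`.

For [[[α ξ] δ] ζ] to have type e with ζ of type e, [[α ξ] δ] must be the function: [[α ξ] δ] : ⟨e,e⟩.
For [[α ξ] δ] to have type ⟨e,e⟩ with [α ξ] of type t, δ must be the function: δ : ⟨t,⟨e,e⟩⟩.

⟨t,⟨e,e⟩⟩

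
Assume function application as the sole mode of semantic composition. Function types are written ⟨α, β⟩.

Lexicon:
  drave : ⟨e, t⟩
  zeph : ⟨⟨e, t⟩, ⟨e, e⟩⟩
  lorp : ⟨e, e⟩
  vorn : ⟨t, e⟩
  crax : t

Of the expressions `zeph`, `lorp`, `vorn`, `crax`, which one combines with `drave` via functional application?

zeph — combines: zeph : ⟨⟨e, t⟩, ⟨e, e⟩⟩ takes drave : ⟨e, t⟩ as argument, giving ⟨e, e⟩.
lorp : ⟨e, e⟩ — neither side's domain matches the other.
vorn : ⟨t, e⟩ — neither side's domain matches the other.
crax : t — neither side's domain matches the other.

zeph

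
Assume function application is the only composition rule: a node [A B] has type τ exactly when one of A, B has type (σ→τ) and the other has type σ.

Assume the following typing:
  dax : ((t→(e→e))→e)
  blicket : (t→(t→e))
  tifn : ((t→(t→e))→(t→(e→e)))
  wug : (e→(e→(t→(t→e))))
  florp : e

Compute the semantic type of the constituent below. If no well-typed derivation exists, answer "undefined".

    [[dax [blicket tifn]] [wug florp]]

[blicket tifn]: functor tifn : ((t→(t→e))→(t→(e→e))), argument blicket : (t→(t→e)); result (t→(e→e)).
[dax [blicket tifn]]: functor dax : ((t→(e→e))→e), argument [blicket tifn] : (t→(e→e)); result e.
[wug florp]: functor wug : (e→(e→(t→(t→e)))), argument florp : e; result (e→(t→(t→e))).
[[dax [blicket tifn]] [wug florp]]: functor [wug florp] : (e→(t→(t→e))), argument [dax [blicket tifn]] : e; result (t→(t→e)).

(t→(t→e))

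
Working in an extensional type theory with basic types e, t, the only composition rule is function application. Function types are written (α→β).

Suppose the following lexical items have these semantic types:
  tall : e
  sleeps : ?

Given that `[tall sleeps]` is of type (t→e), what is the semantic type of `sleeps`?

[tall sleeps] must have type (t→e). The sister tall has type e; that is not a function onto (t→e), so sleeps must be the functor, of type (e→(t→e)).

(e→(t→e))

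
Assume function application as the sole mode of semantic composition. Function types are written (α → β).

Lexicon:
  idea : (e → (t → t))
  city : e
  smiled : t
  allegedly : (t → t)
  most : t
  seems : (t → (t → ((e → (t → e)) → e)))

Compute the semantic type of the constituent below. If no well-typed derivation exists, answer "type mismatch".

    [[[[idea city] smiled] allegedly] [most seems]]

((e → (t → e)) → e)

[idea city]: idea is (e → (t → t)), city is e; result (t → t).
[[idea city] smiled]: [idea city] is (t → t), smiled is t; result t.
[[[idea city] smiled] allegedly]: allegedly is (t → t), [[idea city] smiled] is t; result t.
[most seems]: seems is (t → (t → ((e → (t → e)) → e))), most is t; result (t → ((e → (t → e)) → e)).
[[[[idea city] smiled] allegedly] [most seems]]: [most seems] is (t → ((e → (t → e)) → e)), [[[idea city] smiled] allegedly] is t; result ((e → (t → e)) → e).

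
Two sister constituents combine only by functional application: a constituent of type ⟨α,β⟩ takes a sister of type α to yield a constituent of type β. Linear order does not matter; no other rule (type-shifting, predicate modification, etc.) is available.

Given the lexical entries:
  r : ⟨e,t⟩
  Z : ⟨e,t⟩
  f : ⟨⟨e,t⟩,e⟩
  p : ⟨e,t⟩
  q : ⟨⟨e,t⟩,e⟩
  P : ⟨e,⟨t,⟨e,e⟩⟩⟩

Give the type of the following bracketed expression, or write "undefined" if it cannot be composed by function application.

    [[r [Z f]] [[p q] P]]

[Z f]: functor f : ⟨⟨e,t⟩,e⟩, argument Z : ⟨e,t⟩; result e.
[r [Z f]]: functor r : ⟨e,t⟩, argument [Z f] : e; result t.
[p q]: functor q : ⟨⟨e,t⟩,e⟩, argument p : ⟨e,t⟩; result e.
[[p q] P]: functor P : ⟨e,⟨t,⟨e,e⟩⟩⟩, argument [p q] : e; result ⟨t,⟨e,e⟩⟩.
[[r [Z f]] [[p q] P]]: functor [[p q] P] : ⟨t,⟨e,e⟩⟩, argument [r [Z f]] : t; result ⟨e,e⟩.

⟨e,e⟩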